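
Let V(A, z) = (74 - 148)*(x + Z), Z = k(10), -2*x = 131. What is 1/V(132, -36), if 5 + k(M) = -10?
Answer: 1/5957 ≈ 0.00016787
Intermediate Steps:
x = -131/2 (x = -½*131 = -131/2 ≈ -65.500)
k(M) = -15 (k(M) = -5 - 10 = -15)
Z = -15
V(A, z) = 5957 (V(A, z) = (74 - 148)*(-131/2 - 15) = -74*(-161/2) = 5957)
1/V(132, -36) = 1/5957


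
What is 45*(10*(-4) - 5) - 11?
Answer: -2036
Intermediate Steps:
45*(10*(-4) - 5) - 11 = 45*(-40 - 5) - 11 = 45*(-45) - 11 = -2025 - 11 = -2036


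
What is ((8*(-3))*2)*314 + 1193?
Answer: -13879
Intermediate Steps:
((8*(-3))*2)*314 + 1193 = -24*2*314 + 1193 = -48*314 + 1193 = -15072 + 1193 = -13879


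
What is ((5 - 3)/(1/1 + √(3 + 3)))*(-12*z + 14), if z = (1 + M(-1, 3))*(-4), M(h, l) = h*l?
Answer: 164/5 - 164*√6/5 ≈ -47.543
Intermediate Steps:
z = 8 (z = (1 - 1*3)*(-4) = (1 - 3)*(-4) = -2*(-4) = 8)
((5 - 3)/(1/1 + √(3 + 3)))*(-12*z + 14) = ((5 - 3)/(1/1 + √(3 + 3)))*(-12*8 + 14) = (2/(1 + √6))*(-96 + 14) = (2/(1 + √6))*(-82) = -164/(1 + √6)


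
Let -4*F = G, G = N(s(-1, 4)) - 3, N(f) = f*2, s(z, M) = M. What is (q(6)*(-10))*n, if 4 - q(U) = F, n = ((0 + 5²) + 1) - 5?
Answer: -2205/2 ≈ -1102.5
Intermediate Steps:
N(f) = 2*f
G = 5 (G = 2*4 - 3 = 8 - 3 = 5)
F = -5/4 (F = -¼*5 = -5/4 ≈ -1.2500)
n = 21 (n = ((0 + 25) + 1) - 5 = (25 + 1) - 5 = 26 - 5 = 21)
q(U) = 21/4 (q(U) = 4 - 1*(-5/4) = 4 + 5/4 = 21/4)
(q(6)*(-10))*n = ((21/4)*(-10))*21 = -105/2*21 = -2205/2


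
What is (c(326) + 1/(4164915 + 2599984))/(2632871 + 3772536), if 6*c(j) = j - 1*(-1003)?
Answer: 2996850259/86663862817786 ≈ 3.4580e-5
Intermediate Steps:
c(j) = 1003/6 + j/6 (c(j) = (j - 1*(-1003))/6 = (j + 1003)/6 = (1003 + j)/6 = 1003/6 + j/6)
(c(326) + 1/(4164915 + 2599984))/(2632871 + 3772536) = ((1003/6 + (⅙)*326) + 1/(4164915 + 2599984))/(2632871 + 3772536) = ((1003/6 + 163/3) + 1/6764899)/6405407 = (443/2 + 1/6764899)*(1/6405407) = (2996850259/13529798)*(1/6405407) = 2996850259/86663862817786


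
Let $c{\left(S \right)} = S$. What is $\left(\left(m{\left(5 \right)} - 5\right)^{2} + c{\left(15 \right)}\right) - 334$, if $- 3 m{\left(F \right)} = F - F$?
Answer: $-294$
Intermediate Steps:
$m{\left(F \right)} = 0$ ($m{\left(F \right)} = - \frac{F - F}{3} = \left(- \frac{1}{3}\right) 0 = 0$)
$\left(\left(m{\left(5 \right)} - 5\right)^{2} + c{\left(15 \right)}\right) - 334 = \left(\left(0 - 5\right)^{2} + 15\right) - 334 = \left(\left(-5\right)^{2} + 15\right) - 334 = \left(25 + 15\right) - 334 = 40 - 334 = -294$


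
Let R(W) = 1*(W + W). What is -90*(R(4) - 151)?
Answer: 12870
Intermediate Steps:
R(W) = 2*W (R(W) = 1*(2*W) = 2*W)
-90*(R(4) - 151) = -90*(2*4 - 151) = -90*(8 - 151) = -90*(-143) = 12870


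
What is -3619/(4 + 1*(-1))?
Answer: -3619/3 ≈ -1206.3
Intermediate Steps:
-3619/(4 + 1*(-1)) = -3619/(4 - 1) = -3619/3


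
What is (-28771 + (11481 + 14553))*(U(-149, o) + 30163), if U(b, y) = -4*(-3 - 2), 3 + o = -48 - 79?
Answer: -82610871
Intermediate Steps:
o = -130 (o = -3 + (-48 - 79) = -3 - 127 = -130)
U(b, y) = 20 (U(b, y) = -4*(-5) = 20)
(-28771 + (11481 + 14553))*(U(-149, o) + 30163) = (-28771 + (11481 + 14553))*(20 + 30163) = (-28771 + 26034)*30183 = -2737*30183 = -82610871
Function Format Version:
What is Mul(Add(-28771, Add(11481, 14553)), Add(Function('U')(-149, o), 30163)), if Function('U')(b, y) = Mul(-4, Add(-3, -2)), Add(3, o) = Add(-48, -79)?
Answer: -82610871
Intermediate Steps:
o = -130 (o = Add(-3, Add(-48, -79)) = Add(-3, -127) = -130)
Function('U')(b, y) = 20 (Function('U')(b, y) = Mul(-4, -5) = 20)
Mul(Add(-28771, Add(11481, 14553)), Add(Function('U')(-149, o), 30163)) = Mul(Add(-28771, Add(11481, 14553)), Add(20, 30163)) = Mul(Add(-28771, 26034), 30183) = Mul(-2737, 30183) = -82610871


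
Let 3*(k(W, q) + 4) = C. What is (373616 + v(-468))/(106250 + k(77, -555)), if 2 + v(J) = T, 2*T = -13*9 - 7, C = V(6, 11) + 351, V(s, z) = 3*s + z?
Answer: 560328/159559 ≈ 3.5117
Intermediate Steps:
V(s, z) = z + 3*s
C = 380 (C = (11 + 3*6) + 351 = (11 + 18) + 351 = 29 + 351 = 380)
T = -62 (T = (-13*9 - 7)/2 = (-117 - 7)/2 = (½)*(-124) = -62)
k(W, q) = 368/3 (k(W, q) = -4 + (⅓)*380 = -4 + 380/3 = 368/3)
v(J) = -64 (v(J) = -2 - 62 = -64)
(373616 + v(-468))/(106250 + k(77, -555)) = (373616 - 64)/(106250 + 368/3) = 373552/(319118/3) = 373552*(3/319118) = 560328/159559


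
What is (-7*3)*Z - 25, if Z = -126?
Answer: 2621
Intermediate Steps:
(-7*3)*Z - 25 = -7*3*(-126) - 25 = -21*(-126) - 25 = 2646 - 25 = 2621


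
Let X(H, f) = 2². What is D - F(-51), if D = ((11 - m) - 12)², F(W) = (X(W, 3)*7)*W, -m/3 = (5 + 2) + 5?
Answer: 2653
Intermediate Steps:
X(H, f) = 4
m = -36 (m = -3*((5 + 2) + 5) = -3*(7 + 5) = -3*12 = -36)
F(W) = 28*W (F(W) = (4*7)*W = 28*W)
D = 1225 (D = ((11 - 1*(-36)) - 12)² = ((11 + 36) - 12)² = (47 - 12)² = 35² = 1225)
D - F(-51) = 1225 - 28*(-51) = 1225 - 1*(-1428) = 1225 + 1428 = 2653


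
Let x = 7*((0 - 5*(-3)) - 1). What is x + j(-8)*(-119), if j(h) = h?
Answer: 1050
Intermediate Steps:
x = 98 (x = 7*((0 + 15) - 1) = 7*(15 - 1) = 7*14 = 98)
x + j(-8)*(-119) = 98 - 8*(-119) = 98 + 952 = 1050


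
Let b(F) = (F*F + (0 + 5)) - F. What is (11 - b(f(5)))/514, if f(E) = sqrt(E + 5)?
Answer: -2/257 + sqrt(10)/514 ≈ -0.0016298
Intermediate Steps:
f(E) = sqrt(5 + E)
b(F) = 5 + F**2 - F (b(F) = (F**2 + 5) - F = (5 + F**2) - F = 5 + F**2 - F)
(11 - b(f(5)))/514 = (11 - (5 + (sqrt(5 + 5))**2 - sqrt(5 + 5)))/514 = (11 - (5 + (sqrt(10))**2 - sqrt(10)))*(1/514) = (11 - (5 + 10 - sqrt(10)))*(1/514) = (11 - (15 - sqrt(10)))*(1/514) = (11 + (-15 + sqrt(10)))*(1/514) = (-4 + sqrt(10))*(1/514) = -2/257 + sqrt(10)/514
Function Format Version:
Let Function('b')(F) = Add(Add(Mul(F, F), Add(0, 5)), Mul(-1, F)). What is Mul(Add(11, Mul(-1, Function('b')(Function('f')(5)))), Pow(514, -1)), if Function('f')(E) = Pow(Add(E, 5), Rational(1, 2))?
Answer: Add(Rational(-2, 257), Mul(Rational(1, 514), Pow(10, Rational(1, 2)))) ≈ -0.0016298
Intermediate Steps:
Function('f')(E) = Pow(Add(5, E), Rational(1, 2))
Function('b')(F) = Add(5, Pow(F, 2), Mul(-1, F)) (Function('b')(F) = Add(Add(Pow(F, 2), 5), Mul(-1, F)) = Add(Add(5, Pow(F, 2)), Mul(-1, F)) = Add(5, Pow(F, 2), Mul(-1, F)))
Mul(Add(11, Mul(-1, Function('b')(Function('f')(5)))), Pow(514, -1)) = Mul(Add(11, Mul(-1, Add(5, Pow(Pow(Add(5, 5), Rational(1, 2)), 2), Mul(-1, Pow(Add(5, 5), Rational(1, 2)))))), Pow(514, -1)) = Mul(Add(11, Mul(-1, Add(5, Pow(Pow(10, Rational(1, 2)), 2), Mul(-1, Pow(10, Rational(1, 2)))))), Rational(1, 514)) = Mul(Add(11, Mul(-1, Add(5, 10, Mul(-1, Pow(10, Rational(1, 2)))))), Rational(1, 514)) = Mul(Add(11, Mul(-1, Add(15, Mul(-1, Pow(10, Rational(1, 2)))))), Rational(1, 514)) = Mul(Add(11, Add(-15, Pow(10, Rational(1, 2)))), Rational(1, 514)) = Mul(Add(-4, Pow(10, Rational(1, 2))), Rational(1, 514)) = Add(Rational(-2, 257), Mul(Rational(1, 514), Pow(10, Rational(1, 2))))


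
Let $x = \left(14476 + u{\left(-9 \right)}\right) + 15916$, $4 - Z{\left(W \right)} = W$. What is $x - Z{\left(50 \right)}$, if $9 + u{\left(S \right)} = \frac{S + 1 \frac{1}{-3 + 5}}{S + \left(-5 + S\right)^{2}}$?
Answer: $\frac{669437}{22} \approx 30429.0$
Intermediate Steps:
$Z{\left(W \right)} = 4 - W$
$u{\left(S \right)} = -9 + \frac{\frac{1}{2} + S}{S + \left(-5 + S\right)^{2}}$ ($u{\left(S \right)} = -9 + \frac{S + 1 \frac{1}{-3 + 5}}{S + \left(-5 + S\right)^{2}} = -9 + \frac{S + 1 \cdot \frac{1}{2}}{S + \left(-5 + S\right)^{2}} = -9 + \frac{S + \frac{1}{2}}{S + \left(-5 + S\right)^{2}} = -9 + \frac{\frac{1}{2} + S}{S + \left(-5 + S\right)^{2}}$)
$x = \frac{668425}{22}$ ($x = \left(14476 + \frac{-449 - 18 \left(-9\right)^{2} + 164 \left(-9\right)}{2 \left(25 + \left(-9\right)^{2} - -81\right)}\right) + 15916 = \left(14476 + \frac{-449 - 1458 - 1476}{2 \left(25 + 81 + 81\right)}\right) + 15916 = \left(14476 + \frac{-449 - 1458 - 1476}{2 \cdot 187}\right) + 15916 = \left(14476 + \frac{1}{2} \cdot \frac{1}{187} \left(-3383\right)\right) + 15916 = \left(14476 - \frac{199}{22}\right) + 15916 = \frac{318273}{22} + 15916 = \frac{668425}{22} \approx 30383.0$)
$x - Z{\left(50 \right)} = \frac{668425}{22} - \left(4 - 50\right) = \frac{668425}{22} - -46 = \frac{668425}{22} + 46 = \frac{669437}{22}$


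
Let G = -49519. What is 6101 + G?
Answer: -43418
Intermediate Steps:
6101 + G = 6101 - 49519 = -43418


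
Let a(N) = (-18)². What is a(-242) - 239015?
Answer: -238691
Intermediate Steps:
a(N) = 324
a(-242) - 239015 = 324 - 239015 = -238691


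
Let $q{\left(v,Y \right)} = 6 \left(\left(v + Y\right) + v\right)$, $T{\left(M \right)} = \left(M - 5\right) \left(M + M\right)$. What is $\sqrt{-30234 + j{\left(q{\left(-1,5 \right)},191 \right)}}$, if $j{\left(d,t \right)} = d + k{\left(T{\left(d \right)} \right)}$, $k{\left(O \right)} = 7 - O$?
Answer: $i \sqrt{30677} \approx 175.15 i$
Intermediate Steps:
$T{\left(M \right)} = 2 M \left(-5 + M\right)$ ($T{\left(M \right)} = \left(-5 + M\right) 2 M = 2 M \left(-5 + M\right)$)
$q{\left(v,Y \right)} = 6 Y + 12 v$ ($q{\left(v,Y \right)} = 6 \left(\left(Y + v\right) + v\right) = 6 \left(Y + 2 v\right) = 6 Y + 12 v$)
$j{\left(d,t \right)} = 7 + d - 2 d \left(-5 + d\right)$ ($j{\left(d,t \right)} = d - \left(-7 + 2 d \left(-5 + d\right)\right) = 7 + d - 2 d \left(-5 + d\right)$)
$\sqrt{-30234 + j{\left(q{\left(-1,5 \right)},191 \right)}} = \sqrt{-30234 + \left(7 + \left(6 \cdot 5 + 12 \left(-1\right)\right) - 2 \left(6 \cdot 5 + 12 \left(-1\right)\right) \left(-5 + \left(6 \cdot 5 + 12 \left(-1\right)\right)\right)\right)} = \sqrt{-30234 + \left(7 + \left(30 - 12\right) - 2 \left(30 - 12\right) \left(-5 + \left(30 - 12\right)\right)\right)} = \sqrt{-30234 + \left(7 + 18 - 36 \left(-5 + 18\right)\right)} = \sqrt{-30234 + \left(7 + 18 - 36 \cdot 13\right)} = \sqrt{-30234 + \left(7 + 18 - 468\right)} = \sqrt{-30234 - 443} = \sqrt{-30677} = i \sqrt{30677}$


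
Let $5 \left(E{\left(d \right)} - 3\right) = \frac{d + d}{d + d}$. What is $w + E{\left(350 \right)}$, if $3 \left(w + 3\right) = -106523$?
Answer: $- \frac{532612}{15} \approx -35507.0$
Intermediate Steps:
$w = - \frac{106532}{3}$ ($w = -3 + \frac{1}{3} \left(-106523\right) = -3 - \frac{106523}{3} = - \frac{106532}{3} \approx -35511.0$)
$E{\left(d \right)} = \frac{16}{5}$ ($E{\left(d \right)} = 3 + \frac{\left(d + d\right) \frac{1}{d + d}}{5} = 3 + \frac{2 d \frac{1}{2 d}}{5} = 3 + \frac{1}{5} \cdot 1 = 3 + \frac{1}{5} = \frac{16}{5}$)
$w + E{\left(350 \right)} = - \frac{106532}{3} + \frac{16}{5} = - \frac{532612}{15}$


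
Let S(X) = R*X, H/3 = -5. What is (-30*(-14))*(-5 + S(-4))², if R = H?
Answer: 1270500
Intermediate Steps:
H = -15 (H = 3*(-5) = -15)
R = -15
S(X) = -15*X
(-30*(-14))*(-5 + S(-4))² = (-30*(-14))*(-5 - 15*(-4))² = 420*(-5 + 60)² = 420*55² = 420*3025 = 1270500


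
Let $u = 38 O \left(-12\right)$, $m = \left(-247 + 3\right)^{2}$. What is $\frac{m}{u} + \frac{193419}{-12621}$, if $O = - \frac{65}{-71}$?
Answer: $- \frac{2461775539}{15586935} \approx -157.94$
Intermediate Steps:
$O = \frac{65}{71}$ ($O = \left(-65\right) \left(- \frac{1}{71}\right) = \frac{65}{71} \approx 0.91549$)
$m = 59536$ ($m = \left(-244\right)^{2} = 59536$)
$u = - \frac{29640}{71}$ ($u = 38 \cdot \frac{65}{71} \left(-12\right) = \frac{2470}{71} \left(-12\right) = - \frac{29640}{71} \approx -417.46$)
$\frac{m}{u} + \frac{193419}{-12621} = \frac{59536}{- \frac{29640}{71}} + \frac{193419}{-12621} = 59536 \left(- \frac{71}{29640}\right) + 193419 \left(- \frac{1}{12621}\right) = - \frac{528382}{3705} - \frac{64473}{4207} = - \frac{2461775539}{15586935}$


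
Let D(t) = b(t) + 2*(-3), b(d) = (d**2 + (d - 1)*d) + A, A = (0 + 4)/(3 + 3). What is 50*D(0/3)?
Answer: -800/3 ≈ -266.67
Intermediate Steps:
A = 2/3 (A = 4/6 = 4*(1/6) = 2/3 ≈ 0.66667)
b(d) = 2/3 + d**2 + d*(-1 + d) (b(d) = (d**2 + (d - 1)*d) + 2/3 = (d**2 + (-1 + d)*d) + 2/3 = (d**2 + d*(-1 + d)) + 2/3 = 2/3 + d**2 + d*(-1 + d))
D(t) = -16/3 - t + 2*t**2 (D(t) = (2/3 - t + 2*t**2) + 2*(-3) = (2/3 - t + 2*t**2) - 6 = -16/3 - t + 2*t**2)
50*D(0/3) = 50*(-16/3 - 0/3 + 2*(0/3)**2) = 50*(-16/3 - 0/3 + 2*(0*(1/3))**2) = 50*(-16/3 - 1*0 + 2*0**2) = 50*(-16/3 + 0 + 2*0) = 50*(-16/3 + 0 + 0) = 50*(-16/3) = -800/3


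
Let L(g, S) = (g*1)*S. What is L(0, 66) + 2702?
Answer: 2702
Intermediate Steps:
L(g, S) = S*g (L(g, S) = g*S = S*g)
L(0, 66) + 2702 = 66*0 + 2702 = 0 + 2702 = 2702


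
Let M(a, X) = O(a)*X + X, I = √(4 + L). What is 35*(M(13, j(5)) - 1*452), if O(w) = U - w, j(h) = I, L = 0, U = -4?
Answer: -16940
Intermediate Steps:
I = 2 (I = √(4 + 0) = √4 = 2)
j(h) = 2
O(w) = -4 - w
M(a, X) = X + X*(-4 - a) (M(a, X) = (-4 - a)*X + X = X*(-4 - a) + X = X + X*(-4 - a))
35*(M(13, j(5)) - 1*452) = 35*(-1*2*(3 + 13) - 1*452) = 35*(-1*2*16 - 452) = 35*(-32 - 452) = 35*(-484) = -16940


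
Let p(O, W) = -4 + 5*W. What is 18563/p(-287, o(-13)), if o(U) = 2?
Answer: 18563/6 ≈ 3093.8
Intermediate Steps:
18563/p(-287, o(-13)) = 18563/(-4 + 5*2) = 18563/(-4 + 10) = 18563/6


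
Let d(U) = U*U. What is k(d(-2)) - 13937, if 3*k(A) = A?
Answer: -41807/3 ≈ -13936.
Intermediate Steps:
d(U) = U**2
k(A) = A/3
k(d(-2)) - 13937 = (1/3)*(-2)**2 - 13937 = (1/3)*4 - 13937 = 4/3 - 13937 = -41807/3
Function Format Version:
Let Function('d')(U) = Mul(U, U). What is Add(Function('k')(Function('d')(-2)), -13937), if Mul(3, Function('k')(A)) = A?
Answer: Rational(-41807, 3) ≈ -13936.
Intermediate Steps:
Function('d')(U) = Pow(U, 2)
Function('k')(A) = Mul(Rational(1, 3), A)
Add(Function('k')(Function('d')(-2)), -13937) = Add(Mul(Rational(1, 3), Pow(-2, 2)), -13937) = Add(Mul(Rational(1, 3), 4), -13937) = Add(Rational(4, 3), -13937) = Rational(-41807, 3)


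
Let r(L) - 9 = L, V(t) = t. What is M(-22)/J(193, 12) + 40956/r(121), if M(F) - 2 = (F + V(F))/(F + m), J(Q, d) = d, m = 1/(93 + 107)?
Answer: 180356089/571870 ≈ 315.38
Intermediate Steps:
m = 1/200 ≈ 0.0050000
r(L) = 9 + L
M(F) = 2 + 2*F/(1/200 + F) (M(F) = 2 + (F + F)/(F + 1/200) = 2 + (2*F)/(1/200 + F) = 2 + 2*F/(1/200 + F))
M(-22)/J(193, 12) + 40956/r(121) = (2*(1 + 400*(-22))/(1 + 200*(-22)))/12 + 40956/(9 + 121) = (2*(1 - 8800)/(1 - 4400))*(1/12) + 40956/130 = (2*(-8799)/(-4399))*(1/12) + 40956*(1/130) = (2*(-1/4399)*(-8799))*(1/12) + 20478/65 = (17598/4399)*(1/12) + 20478/65 = 2933/8798 + 20478/65 = 180356089/571870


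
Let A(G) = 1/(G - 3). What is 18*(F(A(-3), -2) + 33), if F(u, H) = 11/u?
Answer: -594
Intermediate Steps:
A(G) = 1/(-3 + G)
18*(F(A(-3), -2) + 33) = 18*(11/(1/(-3 - 3)) + 33) = 18*(11/(1/(-6)) + 33) = 18*(11/(-⅙) + 33) = 18*(11*(-6) + 33) = 18*(-66 + 33) = 18*(-33) = -594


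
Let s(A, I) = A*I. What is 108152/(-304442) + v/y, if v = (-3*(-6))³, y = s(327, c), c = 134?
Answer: -246958216/1111669963 ≈ -0.22215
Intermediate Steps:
y = 43818 (y = 327*134 = 43818)
v = 5832 (v = 18³ = 5832)
108152/(-304442) + v/y = 108152/(-304442) + 5832/43818 = 108152*(-1/304442) + 5832*(1/43818) = -54076/152221 + 972/7303 = -246958216/1111669963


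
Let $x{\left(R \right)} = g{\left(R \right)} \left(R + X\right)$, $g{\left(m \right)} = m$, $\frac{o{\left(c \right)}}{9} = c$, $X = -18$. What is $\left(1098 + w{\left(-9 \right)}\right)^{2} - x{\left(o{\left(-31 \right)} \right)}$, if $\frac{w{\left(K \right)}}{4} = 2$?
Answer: $1140373$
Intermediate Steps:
$o{\left(c \right)} = 9 c$
$w{\left(K \right)} = 8$ ($w{\left(K \right)} = 4 \cdot 2 = 8$)
$x{\left(R \right)} = R \left(-18 + R\right)$ ($x{\left(R \right)} = R \left(R - 18\right) = R \left(-18 + R\right)$)
$\left(1098 + w{\left(-9 \right)}\right)^{2} - x{\left(o{\left(-31 \right)} \right)} = \left(1098 + 8\right)^{2} - 9 \left(-31\right) \left(-18 + 9 \left(-31\right)\right) = 1106^{2} - - 279 \left(-18 - 279\right) = 1223236 - \left(-279\right) \left(-297\right) = 1223236 - 82863 = 1140373$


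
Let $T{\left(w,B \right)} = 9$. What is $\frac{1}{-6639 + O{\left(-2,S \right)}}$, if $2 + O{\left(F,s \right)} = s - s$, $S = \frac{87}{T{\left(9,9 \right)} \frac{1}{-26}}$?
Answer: $- \frac{1}{6641} \approx -0.00015058$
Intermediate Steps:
$S = - \frac{754}{3}$ ($S = \frac{87}{9 \frac{1}{-26}} = \frac{87}{9 \left(- \frac{1}{26}\right)} = \frac{87}{- \frac{9}{26}} = 87 \left(- \frac{26}{9}\right) = - \frac{754}{3} \approx -251.33$)
$O{\left(F,s \right)} = -2$ ($O{\left(F,s \right)} = -2 + \left(s - s\right) = -2 + 0 = -2$)
$\frac{1}{-6639 + O{\left(-2,S \right)}} = \frac{1}{-6639 - 2} = \frac{1}{-6641} = - \frac{1}{6641}$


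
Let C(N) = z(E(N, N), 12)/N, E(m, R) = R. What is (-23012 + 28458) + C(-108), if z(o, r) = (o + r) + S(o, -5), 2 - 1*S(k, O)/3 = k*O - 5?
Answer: 196621/36 ≈ 5461.7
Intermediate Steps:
S(k, O) = 21 - 3*O*k (S(k, O) = 6 - 3*(k*O - 5) = 6 - 3*(O*k - 5) = 6 - 3*(-5 + O*k) = 6 + (15 - 3*O*k) = 21 - 3*O*k)
z(o, r) = 21 + r + 16*o (z(o, r) = (o + r) + (21 - 3*(-5)*o) = (o + r) + (21 + 15*o) = 21 + r + 16*o)
C(N) = (33 + 16*N)/N (C(N) = (21 + 12 + 16*N)/N = (33 + 16*N)/N)
(-23012 + 28458) + C(-108) = (-23012 + 28458) + (16 + 33/(-108)) = 5446 + (16 + 33*(-1/108)) = 5446 + (16 - 11/36) = 5446 + 565/36 = 196621/36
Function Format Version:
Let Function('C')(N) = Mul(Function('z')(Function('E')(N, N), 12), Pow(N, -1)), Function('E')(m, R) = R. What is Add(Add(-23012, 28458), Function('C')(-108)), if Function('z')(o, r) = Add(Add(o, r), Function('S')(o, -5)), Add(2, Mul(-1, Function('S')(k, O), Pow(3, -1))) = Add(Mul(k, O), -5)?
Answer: Rational(196621, 36) ≈ 5461.7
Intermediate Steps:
Function('S')(k, O) = Add(21, Mul(-3, O, k)) (Function('S')(k, O) = Add(6, Mul(-3, Add(Mul(k, O), -5))) = Add(6, Mul(-3, Add(Mul(O, k), -5))) = Add(6, Mul(-3, Add(-5, Mul(O, k)))) = Add(6, Add(15, Mul(-3, O, k))) = Add(21, Mul(-3, O, k)))
Function('z')(o, r) = Add(21, r, Mul(16, o)) (Function('z')(o, r) = Add(Add(o, r), Add(21, Mul(-3, -5, o))) = Add(Add(o, r), Add(21, Mul(15, o))) = Add(21, r, Mul(16, o)))
Function('C')(N) = Mul(Pow(N, -1), Add(33, Mul(16, N))) (Function('C')(N) = Mul(Add(21, 12, Mul(16, N)), Pow(N, -1)) = Mul(Add(33, Mul(16, N)), Pow(N, -1)) = Mul(Pow(N, -1), Add(33, Mul(16, N))))
Add(Add(-23012, 28458), Function('C')(-108)) = Add(Add(-23012, 28458), Add(16, Mul(33, Pow(-108, -1)))) = Add(5446, Add(16, Mul(33, Rational(-1, 108)))) = Add(5446, Add(16, Rational(-11, 36))) = Add(5446, Rational(565, 36)) = Rational(196621, 36)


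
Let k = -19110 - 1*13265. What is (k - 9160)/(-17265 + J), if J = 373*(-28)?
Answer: 41535/27709 ≈ 1.4990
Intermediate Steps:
J = -10444
k = -32375 (k = -19110 - 13265 = -32375)
(k - 9160)/(-17265 + J) = (-32375 - 9160)/(-17265 - 10444) = -41535/(-27709) = -41535*(-1/27709) = 41535/27709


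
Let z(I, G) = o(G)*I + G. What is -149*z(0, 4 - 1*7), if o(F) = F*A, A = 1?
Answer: 447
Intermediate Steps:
o(F) = F (o(F) = F*1 = F)
z(I, G) = G + G*I (z(I, G) = G*I + G = G + G*I)
-149*z(0, 4 - 1*7) = -149*(4 - 1*7)*(1 + 0) = -149*(4 - 7) = -(-447) = -149*(-3) = 447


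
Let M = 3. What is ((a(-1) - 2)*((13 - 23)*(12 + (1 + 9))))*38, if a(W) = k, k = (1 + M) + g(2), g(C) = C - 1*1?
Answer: -25080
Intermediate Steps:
g(C) = -1 + C (g(C) = C - 1 = -1 + C)
k = 5 (k = (1 + 3) + (-1 + 2) = 4 + 1 = 5)
a(W) = 5
((a(-1) - 2)*((13 - 23)*(12 + (1 + 9))))*38 = ((5 - 2)*((13 - 23)*(12 + (1 + 9))))*38 = (3*(-10*(12 + 10)))*38 = (3*(-10*22))*38 = (3*(-220))*38 = -660*38 = -25080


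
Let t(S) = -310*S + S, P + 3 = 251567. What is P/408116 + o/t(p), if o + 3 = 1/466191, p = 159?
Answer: 1440625203353299/2336916090612609 ≈ 0.61646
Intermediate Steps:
P = 251564 (P = -3 + 251567 = 251564)
o = -1398572/466191 (o = -3 + 1/466191 = -1398572/466191 ≈ -3.0000)
t(S) = -309*S
P/408116 + o/t(p) = 251564/408116 - 1398572/(466191*((-309*159))) = 251564*(1/408116) - 1398572/466191/(-49131) = 62891/102029 - 1398572/466191*(-1/49131) = 62891/102029 + 1398572/22904430021 = 1440625203353299/2336916090612609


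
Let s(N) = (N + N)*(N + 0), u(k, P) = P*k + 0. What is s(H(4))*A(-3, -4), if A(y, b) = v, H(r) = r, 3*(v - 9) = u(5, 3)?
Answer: 448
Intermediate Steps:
u(k, P) = P*k
v = 14 (v = 9 + (3*5)/3 = 9 + (1/3)*15 = 9 + 5 = 14)
A(y, b) = 14
s(N) = 2*N**2 (s(N) = (2*N)*N = 2*N**2)
s(H(4))*A(-3, -4) = (2*4**2)*14 = (2*16)*14 = 32*14 = 448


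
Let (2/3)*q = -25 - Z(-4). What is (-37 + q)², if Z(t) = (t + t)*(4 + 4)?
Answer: 1849/4 ≈ 462.25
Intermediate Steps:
Z(t) = 16*t (Z(t) = (2*t)*8 = 16*t)
q = 117/2 (q = 3*(-25 - 16*(-4))/2 = 3*(-25 - 1*(-64))/2 = 3*(-25 + 64)/2 = (3/2)*39 = 117/2 ≈ 58.500)
(-37 + q)² = (-37 + 117/2)² = (43/2)² = 1849/4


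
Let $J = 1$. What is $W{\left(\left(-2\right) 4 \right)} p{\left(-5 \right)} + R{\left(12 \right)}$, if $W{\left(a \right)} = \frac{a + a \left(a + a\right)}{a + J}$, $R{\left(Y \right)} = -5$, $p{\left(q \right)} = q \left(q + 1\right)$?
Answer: $- \frac{2435}{7} \approx -347.86$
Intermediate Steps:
$p{\left(q \right)} = q \left(1 + q\right)$
$W{\left(a \right)} = \frac{a + 2 a^{2}}{1 + a}$ ($W{\left(a \right)} = \frac{a + a \left(a + a\right)}{a + 1} = \frac{a + a 2 a}{1 + a} = \frac{a + 2 a^{2}}{1 + a}$)
$W{\left(\left(-2\right) 4 \right)} p{\left(-5 \right)} + R{\left(12 \right)} = \frac{\left(-2\right) 4 \left(1 + 2 \left(\left(-2\right) 4\right)\right)}{1 - 8} \left(- 5 \left(1 - 5\right)\right) - 5 = - \frac{8 \left(1 + 2 \left(-8\right)\right)}{1 - 8} \left(\left(-5\right) \left(-4\right)\right) - 5 = - \frac{8 \left(1 - 16\right)}{-7} \cdot 20 - 5 = \left(-8\right) \left(- \frac{1}{7}\right) \left(-15\right) 20 - 5 = \left(- \frac{120}{7}\right) 20 - 5 = - \frac{2400}{7} - 5 = - \frac{2435}{7}$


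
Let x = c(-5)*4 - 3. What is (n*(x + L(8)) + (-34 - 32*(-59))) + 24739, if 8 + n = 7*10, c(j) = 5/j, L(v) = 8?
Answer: 26655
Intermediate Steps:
x = -7 (x = (5/(-5))*4 - 3 = (5*(-1/5))*4 - 3 = -1*4 - 3 = -4 - 3 = -7)
n = 62 (n = -8 + 7*10 = -8 + 70 = 62)
(n*(x + L(8)) + (-34 - 32*(-59))) + 24739 = (62*(-7 + 8) + (-34 - 32*(-59))) + 24739 = (62*1 + (-34 + 1888)) + 24739 = (62 + 1854) + 24739 = 1916 + 24739 = 26655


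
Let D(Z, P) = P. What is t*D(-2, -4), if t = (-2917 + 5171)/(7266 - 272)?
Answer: -4508/3497 ≈ -1.2891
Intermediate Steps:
t = 1127/3497 (t = 2254/6994 = 2254*(1/6994) = 1127/3497 ≈ 0.32228)
t*D(-2, -4) = (1127/3497)*(-4) = -4508/3497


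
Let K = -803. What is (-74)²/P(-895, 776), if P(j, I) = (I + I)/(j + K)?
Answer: -1162281/194 ≈ -5991.1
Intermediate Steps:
P(j, I) = 2*I/(-803 + j) (P(j, I) = (I + I)/(j - 803) = (2*I)/(-803 + j) = 2*I/(-803 + j))
(-74)²/P(-895, 776) = (-74)²/((2*776/(-803 - 895))) = 5476/((2*776/(-1698))) = 5476/((2*776*(-1/1698))) = 5476/(-776/849) = 5476*(-849/776) = -1162281/194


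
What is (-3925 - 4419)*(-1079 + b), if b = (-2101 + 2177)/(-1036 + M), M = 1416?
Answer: 45007536/5 ≈ 9.0015e+6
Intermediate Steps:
b = 1/5 (b = (-2101 + 2177)/(-1036 + 1416) = 76/380 = 76*(1/380) = 1/5 ≈ 0.20000)
(-3925 - 4419)*(-1079 + b) = (-3925 - 4419)*(-1079 + 1/5) = -8344*(-5394/5) = 45007536/5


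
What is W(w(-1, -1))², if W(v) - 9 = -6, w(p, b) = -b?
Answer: 9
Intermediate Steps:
W(v) = 3 (W(v) = 9 - 6 = 3)
W(w(-1, -1))² = 3² = 9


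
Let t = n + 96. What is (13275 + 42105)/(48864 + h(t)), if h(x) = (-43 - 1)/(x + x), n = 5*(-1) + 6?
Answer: 2685930/2369893 ≈ 1.1334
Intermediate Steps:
n = 1 (n = -5 + 6 = 1)
t = 97 (t = 1 + 96 = 97)
h(x) = -22/x (h(x) = -44*1/(2*x) = -22/x)
(13275 + 42105)/(48864 + h(t)) = (13275 + 42105)/(48864 - 22/97) = 55380/(48864 - 22*1/97) = 55380/(48864 - 22/97) = 55380/(4739786/97) = 55380*(97/4739786) = 2685930/2369893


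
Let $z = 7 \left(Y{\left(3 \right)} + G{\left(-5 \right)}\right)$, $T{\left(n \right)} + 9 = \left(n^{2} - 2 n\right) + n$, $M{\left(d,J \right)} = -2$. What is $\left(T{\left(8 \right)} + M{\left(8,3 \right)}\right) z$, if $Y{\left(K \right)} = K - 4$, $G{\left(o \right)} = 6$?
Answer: $1575$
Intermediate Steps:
$T{\left(n \right)} = -9 + n^{2} - n$ ($T{\left(n \right)} = -9 + \left(\left(n^{2} - 2 n\right) + n\right) = -9 + \left(n^{2} - n\right) = -9 + n^{2} - n$)
$Y{\left(K \right)} = -4 + K$ ($Y{\left(K \right)} = K - 4 = -4 + K$)
$z = 35$ ($z = 7 \left(\left(-4 + 3\right) + 6\right) = 7 \left(-1 + 6\right) = 7 \cdot 5 = 35$)
$\left(T{\left(8 \right)} + M{\left(8,3 \right)}\right) z = \left(\left(-9 + 8^{2} - 8\right) - 2\right) 35 = \left(\left(-9 + 64 - 8\right) - 2\right) 35 = \left(47 - 2\right) 35 = 45 \cdot 35 = 1575$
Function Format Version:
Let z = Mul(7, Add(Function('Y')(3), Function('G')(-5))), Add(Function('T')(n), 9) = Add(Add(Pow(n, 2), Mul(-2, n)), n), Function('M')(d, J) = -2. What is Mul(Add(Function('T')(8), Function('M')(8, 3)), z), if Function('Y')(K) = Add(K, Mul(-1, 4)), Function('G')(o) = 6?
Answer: 1575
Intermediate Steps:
Function('T')(n) = Add(-9, Pow(n, 2), Mul(-1, n)) (Function('T')(n) = Add(-9, Add(Add(Pow(n, 2), Mul(-2, n)), n)) = Add(-9, Add(Pow(n, 2), Mul(-1, n))) = Add(-9, Pow(n, 2), Mul(-1, n)))
Function('Y')(K) = Add(-4, K) (Function('Y')(K) = Add(K, -4) = Add(-4, K))
z = 35 (z = Mul(7, Add(Add(-4, 3), 6)) = Mul(7, Add(-1, 6)) = Mul(7, 5) = 35)
Mul(Add(Function('T')(8), Function('M')(8, 3)), z) = Mul(Add(Add(-9, Pow(8, 2), Mul(-1, 8)), -2), 35) = Mul(Add(Add(-9, 64, -8), -2), 35) = Mul(Add(47, -2), 35) = Mul(45, 35) = 1575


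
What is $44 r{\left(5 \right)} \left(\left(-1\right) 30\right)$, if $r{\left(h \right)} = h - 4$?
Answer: $-1320$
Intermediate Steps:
$r{\left(h \right)} = -4 + h$
$44 r{\left(5 \right)} \left(\left(-1\right) 30\right) = 44 \left(-4 + 5\right) \left(\left(-1\right) 30\right) = 44 \cdot 1 \left(-30\right) = 44 \left(-30\right) = -1320$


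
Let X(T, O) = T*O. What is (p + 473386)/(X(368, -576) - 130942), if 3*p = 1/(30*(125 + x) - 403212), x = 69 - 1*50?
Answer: -113297932987/82070433432 ≈ -1.3805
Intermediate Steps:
x = 19 (x = 69 - 50 = 19)
X(T, O) = O*T
p = -1/1196676 (p = 1/(3*(30*(125 + 19) - 403212)) = 1/(3*(30*144 - 403212)) = 1/(3*(4320 - 403212)) = (⅓)/(-398892) = (⅓)*(-1/398892) = -1/1196676 ≈ -8.3565e-7)
(p + 473386)/(X(368, -576) - 130942) = (-1/1196676 + 473386)/(-576*368 - 130942) = 566489664935/(1196676*(-211968 - 130942)) = (566489664935/1196676)/(-342910) = (566489664935/1196676)*(-1/342910) = -113297932987/82070433432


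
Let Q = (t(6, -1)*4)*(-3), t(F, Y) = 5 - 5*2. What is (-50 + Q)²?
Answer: 100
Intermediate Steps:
t(F, Y) = -5 (t(F, Y) = 5 - 10 = -5)
Q = 60 (Q = -5*4*(-3) = -20*(-3) = 60)
(-50 + Q)² = (-50 + 60)² = 10² = 100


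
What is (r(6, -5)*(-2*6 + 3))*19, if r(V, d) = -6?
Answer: 1026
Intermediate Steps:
(r(6, -5)*(-2*6 + 3))*19 = -6*(-2*6 + 3)*19 = -6*(-12 + 3)*19 = -6*(-9)*19 = 54*19 = 1026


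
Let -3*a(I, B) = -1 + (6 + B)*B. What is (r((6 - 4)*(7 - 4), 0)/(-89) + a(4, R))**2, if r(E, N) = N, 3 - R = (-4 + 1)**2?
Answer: 1/9 ≈ 0.11111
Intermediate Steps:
R = -6 (R = 3 - (-4 + 1)**2 = 3 - 1*(-3)**2 = 3 - 1*9 = 3 - 9 = -6)
a(I, B) = 1/3 - B*(6 + B)/3 (a(I, B) = -(-1 + (6 + B)*B)/3 = -(-1 + B*(6 + B))/3 = 1/3 - B*(6 + B)/3)
(r((6 - 4)*(7 - 4), 0)/(-89) + a(4, R))**2 = (0/(-89) + (1/3 - 2*(-6) - 1/3*(-6)**2))**2 = (0*(-1/89) + (1/3 + 12 - 1/3*36))**2 = (0 + (1/3 + 12 - 12))**2 = (0 + 1/3)**2 = (1/3)**2 = 1/9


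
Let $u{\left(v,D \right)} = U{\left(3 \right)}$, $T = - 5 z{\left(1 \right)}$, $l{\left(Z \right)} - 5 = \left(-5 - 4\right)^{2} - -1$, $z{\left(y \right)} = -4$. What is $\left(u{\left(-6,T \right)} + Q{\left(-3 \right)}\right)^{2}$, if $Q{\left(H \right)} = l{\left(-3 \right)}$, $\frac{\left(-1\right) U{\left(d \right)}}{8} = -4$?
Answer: $14161$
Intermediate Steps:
$U{\left(d \right)} = 32$ ($U{\left(d \right)} = \left(-8\right) \left(-4\right) = 32$)
$l{\left(Z \right)} = 87$ ($l{\left(Z \right)} = 5 - \left(-1 - \left(-5 - 4\right)^{2}\right) = 5 + \left(\left(-9\right)^{2} + 1\right) = 5 + \left(81 + 1\right) = 5 + 82 = 87$)
$Q{\left(H \right)} = 87$
$T = 20$ ($T = \left(-5\right) \left(-4\right) = 20$)
$u{\left(v,D \right)} = 32$
$\left(u{\left(-6,T \right)} + Q{\left(-3 \right)}\right)^{2} = \left(32 + 87\right)^{2} = 119^{2} = 14161$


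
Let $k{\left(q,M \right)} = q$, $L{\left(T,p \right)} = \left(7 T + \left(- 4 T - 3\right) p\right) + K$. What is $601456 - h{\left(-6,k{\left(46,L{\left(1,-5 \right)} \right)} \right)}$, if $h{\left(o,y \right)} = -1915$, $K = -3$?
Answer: $603371$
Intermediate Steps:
$L{\left(T,p \right)} = -3 + 7 T + p \left(-3 - 4 T\right)$ ($L{\left(T,p \right)} = \left(7 T + \left(- 4 T - 3\right) p\right) - 3 = \left(7 T + \left(-3 - 4 T\right) p\right) - 3 = \left(7 T + p \left(-3 - 4 T\right)\right) - 3 = -3 + 7 T + p \left(-3 - 4 T\right)$)
$601456 - h{\left(-6,k{\left(46,L{\left(1,-5 \right)} \right)} \right)} = 601456 - -1915 = 601456 + 1915 = 603371$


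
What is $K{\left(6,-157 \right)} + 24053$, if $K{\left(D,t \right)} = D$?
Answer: $24059$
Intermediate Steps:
$K{\left(6,-157 \right)} + 24053 = 6 + 24053 = 24059$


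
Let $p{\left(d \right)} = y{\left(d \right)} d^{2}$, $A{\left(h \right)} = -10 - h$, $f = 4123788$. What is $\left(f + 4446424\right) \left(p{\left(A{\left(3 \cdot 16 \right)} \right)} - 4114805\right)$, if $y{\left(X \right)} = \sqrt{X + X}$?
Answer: $-35264751188660 + 57660386336 i \sqrt{29} \approx -3.5265 \cdot 10^{13} + 3.1051 \cdot 10^{11} i$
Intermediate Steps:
$y{\left(X \right)} = \sqrt{2} \sqrt{X}$ ($y{\left(X \right)} = \sqrt{2 X} = \sqrt{2} \sqrt{X}$)
$p{\left(d \right)} = \sqrt{2} d^{\frac{5}{2}}$ ($p{\left(d \right)} = \sqrt{2} \sqrt{d} d^{2} = \sqrt{2} d^{\frac{5}{2}}$)
$\left(f + 4446424\right) \left(p{\left(A{\left(3 \cdot 16 \right)} \right)} - 4114805\right) = \left(4123788 + 4446424\right) \left(\sqrt{2} \left(-10 - 3 \cdot 16\right)^{\frac{5}{2}} - 4114805\right) = 8570212 \left(\sqrt{2} \left(-10 - 48\right)^{\frac{5}{2}} - 4114805\right) = 8570212 \left(\sqrt{2} \left(-58\right)^{\frac{5}{2}} - 4114805\right) = 8570212 \left(\sqrt{2} \cdot 3364 i \sqrt{58} - 4114805\right) = 8570212 \left(6728 i \sqrt{29} - 4114805\right) = 8570212 \left(-4114805 + 6728 i \sqrt{29}\right) = -35264751188660 + 57660386336 i \sqrt{29}$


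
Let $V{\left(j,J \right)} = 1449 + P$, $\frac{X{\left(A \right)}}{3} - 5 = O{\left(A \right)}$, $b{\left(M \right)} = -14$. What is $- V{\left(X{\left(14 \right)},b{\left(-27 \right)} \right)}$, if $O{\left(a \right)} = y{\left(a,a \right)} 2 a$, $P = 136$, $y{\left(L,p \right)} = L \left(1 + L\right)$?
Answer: $-1585$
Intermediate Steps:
$O{\left(a \right)} = 2 a^{2} \left(1 + a\right)$ ($O{\left(a \right)} = a \left(1 + a\right) 2 a = 2 a \left(1 + a\right) a = 2 a^{2} \left(1 + a\right)$)
$X{\left(A \right)} = 15 + 6 A^{2} \left(1 + A\right)$ ($X{\left(A \right)} = 15 + 3 \cdot 2 A^{2} \left(1 + A\right) = 15 + 6 A^{2} \left(1 + A\right)$)
$V{\left(j,J \right)} = 1585$ ($V{\left(j,J \right)} = 1449 + 136 = 1585$)
$- V{\left(X{\left(14 \right)},b{\left(-27 \right)} \right)} = \left(-1\right) 1585 = -1585$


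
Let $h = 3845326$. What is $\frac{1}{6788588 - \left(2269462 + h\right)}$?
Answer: $\frac{1}{673800} \approx 1.4841 \cdot 10^{-6}$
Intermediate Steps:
$\frac{1}{6788588 - \left(2269462 + h\right)} = \frac{1}{6788588 - 6114788} = \frac{1}{673800}$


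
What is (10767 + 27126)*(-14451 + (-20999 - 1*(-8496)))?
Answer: -1021367922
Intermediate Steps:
(10767 + 27126)*(-14451 + (-20999 - 1*(-8496))) = 37893*(-14451 + (-20999 + 8496)) = 37893*(-14451 - 12503) = 37893*(-26954) = -1021367922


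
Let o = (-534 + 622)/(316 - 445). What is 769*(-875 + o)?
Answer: -86868547/129 ≈ -6.7340e+5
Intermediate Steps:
o = -88/129 (o = 88/(-129) = 88*(-1/129) = -88/129 ≈ -0.68217)
769*(-875 + o) = 769*(-875 - 88/129) = 769*(-112963/129) = -86868547/129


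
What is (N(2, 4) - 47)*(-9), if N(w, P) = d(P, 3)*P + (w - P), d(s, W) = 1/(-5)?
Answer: 2241/5 ≈ 448.20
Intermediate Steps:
d(s, W) = -⅕
N(w, P) = w - 6*P/5 (N(w, P) = -P/5 + (w - P) = w - 6*P/5)
(N(2, 4) - 47)*(-9) = ((2 - 6/5*4) - 47)*(-9) = ((2 - 24/5) - 47)*(-9) = (-14/5 - 47)*(-9) = -249/5*(-9) = 2241/5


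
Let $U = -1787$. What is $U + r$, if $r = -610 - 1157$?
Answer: $-3554$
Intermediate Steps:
$r = -1767$
$U + r = -1787 - 1767 = -3554$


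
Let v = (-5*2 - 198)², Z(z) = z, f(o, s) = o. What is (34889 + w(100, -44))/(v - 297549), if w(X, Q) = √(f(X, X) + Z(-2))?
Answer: -34889/254285 - 7*√2/254285 ≈ -0.13724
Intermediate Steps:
w(X, Q) = √(-2 + X) (w(X, Q) = √(X - 2) = √(-2 + X))
v = 43264 (v = (-10 - 198)² = (-208)² = 43264)
(34889 + w(100, -44))/(v - 297549) = (34889 + √(-2 + 100))/(43264 - 297549) = (34889 + √98)/(-254285) = (34889 + 7*√2)*(-1/254285) = -34889/254285 - 7*√2/254285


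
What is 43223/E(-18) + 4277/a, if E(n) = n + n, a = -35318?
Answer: -763351943/635724 ≈ -1200.8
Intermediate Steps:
E(n) = 2*n
43223/E(-18) + 4277/a = 43223/((2*(-18))) + 4277/(-35318) = 43223/(-36) + 4277*(-1/35318) = 43223*(-1/36) - 4277/35318 = -43223/36 - 4277/35318 = -763351943/635724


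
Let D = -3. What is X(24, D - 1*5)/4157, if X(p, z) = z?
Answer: -8/4157 ≈ -0.0019245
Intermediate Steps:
X(24, D - 1*5)/4157 = (-3 - 1*5)/4157 = (-3 - 5)*(1/4157) = -8*1/4157 = -8/4157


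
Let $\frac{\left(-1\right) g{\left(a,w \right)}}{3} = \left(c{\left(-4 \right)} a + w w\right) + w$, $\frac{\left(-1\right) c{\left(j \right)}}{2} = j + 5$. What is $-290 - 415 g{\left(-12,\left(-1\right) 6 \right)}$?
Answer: $66940$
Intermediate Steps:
$c{\left(j \right)} = -10 - 2 j$ ($c{\left(j \right)} = - 2 \left(j + 5\right) = - 2 \left(5 + j\right) = -10 - 2 j$)
$g{\left(a,w \right)} = - 3 w - 3 w^{2} + 6 a$ ($g{\left(a,w \right)} = - 3 \left(\left(\left(-10 - -8\right) a + w w\right) + w\right) = - 3 \left(\left(\left(-10 + 8\right) a + w^{2}\right) + w\right) = - 3 \left(\left(- 2 a + w^{2}\right) + w\right) = - 3 \left(\left(w^{2} - 2 a\right) + w\right) = - 3 \left(w + w^{2} - 2 a\right) = - 3 w - 3 w^{2} + 6 a$)
$-290 - 415 g{\left(-12,\left(-1\right) 6 \right)} = -290 - 415 \left(- 3 \left(\left(-1\right) 6\right) - 3 \left(\left(-1\right) 6\right)^{2} + 6 \left(-12\right)\right) = -290 - 415 \left(\left(-3\right) \left(-6\right) - 3 \left(-6\right)^{2} - 72\right) = -290 - 415 \left(18 - 108 - 72\right) = -290 - -67230 = -290 + 67230 = 66940$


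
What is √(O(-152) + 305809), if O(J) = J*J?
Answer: √328913 ≈ 573.51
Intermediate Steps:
O(J) = J²
√(O(-152) + 305809) = √((-152)² + 305809) = √(23104 + 305809) = √328913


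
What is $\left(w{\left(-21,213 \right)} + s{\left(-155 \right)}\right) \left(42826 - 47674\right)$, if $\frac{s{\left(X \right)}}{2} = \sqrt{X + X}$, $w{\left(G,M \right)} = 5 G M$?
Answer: $108425520 - 9696 i \sqrt{310} \approx 1.0843 \cdot 10^{8} - 1.7072 \cdot 10^{5} i$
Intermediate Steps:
$w{\left(G,M \right)} = 5 G M$
$s{\left(X \right)} = 2 \sqrt{2} \sqrt{X}$ ($s{\left(X \right)} = 2 \sqrt{X + X} = 2 \sqrt{2 X} = 2 \sqrt{2} \sqrt{X}$)
$\left(w{\left(-21,213 \right)} + s{\left(-155 \right)}\right) \left(42826 - 47674\right) = \left(5 \left(-21\right) 213 + 2 \sqrt{2} \sqrt{-155}\right) \left(42826 - 47674\right) = \left(-22365 + 2 \sqrt{2} i \sqrt{155}\right) \left(-4848\right) = \left(-22365 + 2 i \sqrt{310}\right) \left(-4848\right) = 108425520 - 9696 i \sqrt{310}$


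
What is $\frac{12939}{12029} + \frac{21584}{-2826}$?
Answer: $- \frac{111534161}{16996977} \approx -6.562$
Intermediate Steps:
$\frac{12939}{12029} + \frac{21584}{-2826} = 12939 \cdot \frac{1}{12029} + 21584 \left(- \frac{1}{2826}\right) = \frac{12939}{12029} - \frac{10792}{1413} = - \frac{111534161}{16996977}$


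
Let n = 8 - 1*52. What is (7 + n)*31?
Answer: -1147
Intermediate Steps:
n = -44 (n = 8 - 52 = -44)
(7 + n)*31 = (7 - 44)*31 = -37*31 = -1147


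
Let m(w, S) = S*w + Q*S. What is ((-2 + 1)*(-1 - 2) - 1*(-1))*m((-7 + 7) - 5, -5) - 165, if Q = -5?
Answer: 35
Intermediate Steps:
m(w, S) = -5*S + S*w (m(w, S) = S*w - 5*S = -5*S + S*w)
((-2 + 1)*(-1 - 2) - 1*(-1))*m((-7 + 7) - 5, -5) - 165 = ((-2 + 1)*(-1 - 2) - 1*(-1))*(-5*(-5 + ((-7 + 7) - 5))) - 165 = (-1*(-3) + 1)*(-5*(-5 + (0 - 5))) - 165 = (3 + 1)*(-5*(-5 - 5)) - 165 = 4*(-5*(-10)) - 165 = 4*50 - 165 = 200 - 165 = 35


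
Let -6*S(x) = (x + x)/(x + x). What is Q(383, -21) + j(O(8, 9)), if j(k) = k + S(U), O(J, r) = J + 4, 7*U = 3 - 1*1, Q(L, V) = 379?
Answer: 2345/6 ≈ 390.83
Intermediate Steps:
U = 2/7 (U = (3 - 1*1)/7 = (3 - 1)/7 = (⅐)*2 = 2/7 ≈ 0.28571)
O(J, r) = 4 + J
S(x) = -⅙ (S(x) = -(x + x)/(6*(x + x)) = -2*x/(6*(2*x)) = -2*x*1/(2*x)/6 = -⅙*1 = -⅙)
j(k) = -⅙ + k (j(k) = k - ⅙ = -⅙ + k)
Q(383, -21) + j(O(8, 9)) = 379 + (-⅙ + (4 + 8)) = 379 + (-⅙ + 12) = 379 + 71/6 = 2345/6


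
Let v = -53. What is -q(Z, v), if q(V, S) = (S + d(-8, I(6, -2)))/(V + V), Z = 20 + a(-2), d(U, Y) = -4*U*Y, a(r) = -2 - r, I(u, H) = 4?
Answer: -15/8 ≈ -1.8750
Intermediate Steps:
d(U, Y) = -4*U*Y
Z = 20 (Z = 20 + (-2 - 1*(-2)) = 20 + (-2 + 2) = 20 + 0 = 20)
q(V, S) = (128 + S)/(2*V) (q(V, S) = (S - 4*(-8)*4)/(V + V) = (S + 128)/((2*V)) = (128 + S)*(1/(2*V)) = (128 + S)/(2*V))
-q(Z, v) = -(128 - 53)/(2*20) = -75/(2*20) = -1*15/8 = -15/8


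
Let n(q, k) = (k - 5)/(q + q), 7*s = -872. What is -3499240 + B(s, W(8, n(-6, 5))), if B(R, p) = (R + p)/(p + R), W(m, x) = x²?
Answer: -3499239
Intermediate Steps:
s = -872/7 (s = (⅐)*(-872) = -872/7 ≈ -124.57)
n(q, k) = (-5 + k)/(2*q) (n(q, k) = (-5 + k)/((2*q)) = (-5 + k)*(1/(2*q)) = (-5 + k)/(2*q))
B(R, p) = 1 (B(R, p) = (R + p)/(R + p) = 1)
-3499240 + B(s, W(8, n(-6, 5))) = -3499240 + 1 = -3499239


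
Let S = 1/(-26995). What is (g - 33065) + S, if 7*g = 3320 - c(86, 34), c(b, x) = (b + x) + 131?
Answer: -6165280077/188965 ≈ -32627.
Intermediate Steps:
S = -1/26995 ≈ -3.7044e-5
c(b, x) = 131 + b + x
g = 3069/7 (g = (3320 - (131 + 86 + 34))/7 = (3320 - 1*251)/7 = (3320 - 251)/7 = (⅐)*3069 = 3069/7 ≈ 438.43)
(g - 33065) + S = (3069/7 - 33065) - 1/26995 = -228386/7 - 1/26995 = -6165280077/188965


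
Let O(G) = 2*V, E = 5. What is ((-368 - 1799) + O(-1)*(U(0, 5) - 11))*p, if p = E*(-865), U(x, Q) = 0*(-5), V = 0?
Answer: 9372275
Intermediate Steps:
U(x, Q) = 0
O(G) = 0 (O(G) = 2*0 = 0)
p = -4325 (p = 5*(-865) = -4325)
((-368 - 1799) + O(-1)*(U(0, 5) - 11))*p = ((-368 - 1799) + 0*(0 - 11))*(-4325) = (-2167 + 0*(-11))*(-4325) = (-2167 + 0)*(-4325) = -2167*(-4325) = 9372275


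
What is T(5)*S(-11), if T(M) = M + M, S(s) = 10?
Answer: 100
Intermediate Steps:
T(M) = 2*M
T(5)*S(-11) = (2*5)*10 = 10*10 = 100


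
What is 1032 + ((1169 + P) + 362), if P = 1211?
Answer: 3774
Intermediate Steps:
1032 + ((1169 + P) + 362) = 1032 + ((1169 + 1211) + 362) = 1032 + (2380 + 362) = 1032 + 2742 = 3774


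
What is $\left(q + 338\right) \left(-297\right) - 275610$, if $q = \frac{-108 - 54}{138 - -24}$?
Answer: $-375699$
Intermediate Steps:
$q = -1$ ($q = - \frac{162}{138 + 24} = - \frac{162}{162} = \left(-162\right) \frac{1}{162} = -1$)
$\left(q + 338\right) \left(-297\right) - 275610 = \left(-1 + 338\right) \left(-297\right) - 275610 = 337 \left(-297\right) - 275610 = -100089 - 275610 = -375699$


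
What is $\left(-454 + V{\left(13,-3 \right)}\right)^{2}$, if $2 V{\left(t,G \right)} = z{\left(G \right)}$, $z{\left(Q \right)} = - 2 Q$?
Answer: $203401$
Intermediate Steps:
$V{\left(t,G \right)} = - G$ ($V{\left(t,G \right)} = \frac{\left(-2\right) G}{2} = - G$)
$\left(-454 + V{\left(13,-3 \right)}\right)^{2} = \left(-454 - -3\right)^{2} = \left(-454 + 3\right)^{2} = \left(-451\right)^{2} = 203401$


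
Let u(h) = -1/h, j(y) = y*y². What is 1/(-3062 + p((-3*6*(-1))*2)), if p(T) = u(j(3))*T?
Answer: -3/9190 ≈ -0.00032644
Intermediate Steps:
j(y) = y³
p(T) = -T/27 (p(T) = (-1/(3³))*T = (-1/27)*T = (-1*1/27)*T = -T/27)
1/(-3062 + p((-3*6*(-1))*2)) = 1/(-3062 - -3*6*(-1)*2/27) = 1/(-3062 - (-18*(-1))*2/27) = 1/(-3062 - 2*2/3) = 1/(-3062 - 1/27*36) = 1/(-3062 - 4/3) = 1/(-9190/3) = -3/9190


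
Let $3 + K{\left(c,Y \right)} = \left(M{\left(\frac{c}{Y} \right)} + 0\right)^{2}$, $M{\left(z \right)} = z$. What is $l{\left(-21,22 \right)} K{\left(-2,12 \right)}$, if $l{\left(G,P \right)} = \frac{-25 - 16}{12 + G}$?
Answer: $- \frac{4387}{324} \approx -13.54$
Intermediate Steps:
$l{\left(G,P \right)} = - \frac{41}{12 + G}$
$K{\left(c,Y \right)} = -3 + \frac{c^{2}}{Y^{2}}$ ($K{\left(c,Y \right)} = -3 + \left(\frac{c}{Y} + 0\right)^{2} = -3 + \left(\frac{c}{Y}\right)^{2} = -3 + \frac{c^{2}}{Y^{2}}$)
$l{\left(-21,22 \right)} K{\left(-2,12 \right)} = - \frac{41}{12 - 21} \left(-3 + \frac{\left(-2\right)^{2}}{144}\right) = - \frac{41}{-9} \left(-3 + \frac{1}{144} \cdot 4\right) = \left(-41\right) \left(- \frac{1}{9}\right) \left(-3 + \frac{1}{36}\right) = \frac{41}{9} \left(- \frac{107}{36}\right) = - \frac{4387}{324}$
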